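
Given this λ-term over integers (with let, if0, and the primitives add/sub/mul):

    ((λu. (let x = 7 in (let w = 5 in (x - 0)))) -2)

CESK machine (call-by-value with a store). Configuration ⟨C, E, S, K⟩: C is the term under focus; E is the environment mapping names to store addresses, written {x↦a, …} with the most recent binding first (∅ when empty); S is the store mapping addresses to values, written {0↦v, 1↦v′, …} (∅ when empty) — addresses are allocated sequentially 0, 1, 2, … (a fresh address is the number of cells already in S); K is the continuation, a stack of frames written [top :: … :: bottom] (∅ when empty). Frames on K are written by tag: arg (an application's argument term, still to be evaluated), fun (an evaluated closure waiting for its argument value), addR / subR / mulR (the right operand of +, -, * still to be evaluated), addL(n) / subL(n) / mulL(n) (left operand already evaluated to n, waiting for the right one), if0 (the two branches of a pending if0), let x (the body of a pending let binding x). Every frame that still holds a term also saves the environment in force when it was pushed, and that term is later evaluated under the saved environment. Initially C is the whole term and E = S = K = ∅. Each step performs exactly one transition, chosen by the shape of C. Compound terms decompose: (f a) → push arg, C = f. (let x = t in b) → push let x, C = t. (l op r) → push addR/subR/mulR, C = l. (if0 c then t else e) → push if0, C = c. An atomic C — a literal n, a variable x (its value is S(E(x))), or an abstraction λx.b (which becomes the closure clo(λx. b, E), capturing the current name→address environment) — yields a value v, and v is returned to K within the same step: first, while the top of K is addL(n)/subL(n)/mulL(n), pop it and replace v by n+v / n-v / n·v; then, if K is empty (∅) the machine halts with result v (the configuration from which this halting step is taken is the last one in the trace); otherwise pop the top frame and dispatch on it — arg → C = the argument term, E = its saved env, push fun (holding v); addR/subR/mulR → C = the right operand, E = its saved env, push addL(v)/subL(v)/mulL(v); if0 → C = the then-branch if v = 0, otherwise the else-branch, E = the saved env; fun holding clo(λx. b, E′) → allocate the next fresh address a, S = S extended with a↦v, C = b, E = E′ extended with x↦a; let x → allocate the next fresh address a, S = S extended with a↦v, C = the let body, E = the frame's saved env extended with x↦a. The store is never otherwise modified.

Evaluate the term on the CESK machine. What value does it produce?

Answer: 7

Derivation:
0. <C=((λu. (let x = 7 in (let w = 5 in (x - 0)))) -2), E=∅, S=∅, K=∅>
1. <C=(λu. (let x = 7 in (let w = 5 in (x - 0)))), E=∅, S=∅, K=[arg]>
2. <C=-2, E=∅, S=∅, K=[fun]>
3. <C=(let x = 7 in (let w = 5 in (x - 0))), E={u↦0}, S={0↦-2}, K=∅>
4. <C=7, E={u↦0}, S={0↦-2}, K=[let x]>
5. <C=(let w = 5 in (x - 0)), E={x↦1, u↦0}, S={0↦-2, 1↦7}, K=∅>
6. <C=5, E={x↦1, u↦0}, S={0↦-2, 1↦7}, K=[let w]>
7. <C=(x - 0), E={w↦2, x↦1, u↦0}, S={0↦-2, 1↦7, 2↦5}, K=∅>
8. <C=x, E={w↦2, x↦1, u↦0}, S={0↦-2, 1↦7, 2↦5}, K=[subR]>
9. <C=0, E={w↦2, x↦1, u↦0}, S={0↦-2, 1↦7, 2↦5}, K=[subL(7)]>
→ final value 7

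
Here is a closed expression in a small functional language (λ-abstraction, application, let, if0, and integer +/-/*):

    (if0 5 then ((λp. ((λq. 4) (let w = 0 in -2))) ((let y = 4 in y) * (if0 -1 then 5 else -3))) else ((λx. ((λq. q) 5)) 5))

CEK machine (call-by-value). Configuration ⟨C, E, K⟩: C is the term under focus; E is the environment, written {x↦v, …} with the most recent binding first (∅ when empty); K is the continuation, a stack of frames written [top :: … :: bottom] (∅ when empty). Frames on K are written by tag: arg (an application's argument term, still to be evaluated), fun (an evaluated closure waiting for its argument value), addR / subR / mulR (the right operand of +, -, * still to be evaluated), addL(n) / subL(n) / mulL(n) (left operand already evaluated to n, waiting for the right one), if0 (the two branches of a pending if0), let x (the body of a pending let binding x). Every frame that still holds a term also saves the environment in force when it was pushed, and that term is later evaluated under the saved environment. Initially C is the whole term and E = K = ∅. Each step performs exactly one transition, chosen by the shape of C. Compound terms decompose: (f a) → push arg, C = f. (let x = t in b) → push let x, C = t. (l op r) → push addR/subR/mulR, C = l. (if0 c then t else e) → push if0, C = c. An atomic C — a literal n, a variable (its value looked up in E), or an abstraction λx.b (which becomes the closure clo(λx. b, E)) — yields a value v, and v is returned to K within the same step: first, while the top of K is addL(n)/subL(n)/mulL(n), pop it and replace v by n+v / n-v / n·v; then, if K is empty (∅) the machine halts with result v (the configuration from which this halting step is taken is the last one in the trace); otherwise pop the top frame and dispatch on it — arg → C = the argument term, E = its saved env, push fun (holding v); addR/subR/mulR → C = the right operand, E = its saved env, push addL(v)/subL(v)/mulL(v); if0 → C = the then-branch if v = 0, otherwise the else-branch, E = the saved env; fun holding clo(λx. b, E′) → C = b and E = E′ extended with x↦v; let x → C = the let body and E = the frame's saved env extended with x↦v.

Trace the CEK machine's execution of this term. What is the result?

Answer: 5

Execution trace:
0. <C=(if0 5 then ((λp. ((λq. 4) (let w = 0 in -2))) ((let y = 4 in y) * (if0 -1 then 5 else -3))) else ((λx. ((λq. q) 5)) 5)), E=∅, K=∅>
1. <C=5, E=∅, K=[if0]>
2. <C=((λx. ((λq. q) 5)) 5), E=∅, K=∅>
3. <C=(λx. ((λq. q) 5)), E=∅, K=[arg]>
4. <C=5, E=∅, K=[fun]>
5. <C=((λq. q) 5), E={x↦5}, K=∅>
6. <C=(λq. q), E={x↦5}, K=[arg]>
7. <C=5, E={x↦5}, K=[fun]>
8. <C=q, E={q↦5, x↦5}, K=∅>
→ final value 5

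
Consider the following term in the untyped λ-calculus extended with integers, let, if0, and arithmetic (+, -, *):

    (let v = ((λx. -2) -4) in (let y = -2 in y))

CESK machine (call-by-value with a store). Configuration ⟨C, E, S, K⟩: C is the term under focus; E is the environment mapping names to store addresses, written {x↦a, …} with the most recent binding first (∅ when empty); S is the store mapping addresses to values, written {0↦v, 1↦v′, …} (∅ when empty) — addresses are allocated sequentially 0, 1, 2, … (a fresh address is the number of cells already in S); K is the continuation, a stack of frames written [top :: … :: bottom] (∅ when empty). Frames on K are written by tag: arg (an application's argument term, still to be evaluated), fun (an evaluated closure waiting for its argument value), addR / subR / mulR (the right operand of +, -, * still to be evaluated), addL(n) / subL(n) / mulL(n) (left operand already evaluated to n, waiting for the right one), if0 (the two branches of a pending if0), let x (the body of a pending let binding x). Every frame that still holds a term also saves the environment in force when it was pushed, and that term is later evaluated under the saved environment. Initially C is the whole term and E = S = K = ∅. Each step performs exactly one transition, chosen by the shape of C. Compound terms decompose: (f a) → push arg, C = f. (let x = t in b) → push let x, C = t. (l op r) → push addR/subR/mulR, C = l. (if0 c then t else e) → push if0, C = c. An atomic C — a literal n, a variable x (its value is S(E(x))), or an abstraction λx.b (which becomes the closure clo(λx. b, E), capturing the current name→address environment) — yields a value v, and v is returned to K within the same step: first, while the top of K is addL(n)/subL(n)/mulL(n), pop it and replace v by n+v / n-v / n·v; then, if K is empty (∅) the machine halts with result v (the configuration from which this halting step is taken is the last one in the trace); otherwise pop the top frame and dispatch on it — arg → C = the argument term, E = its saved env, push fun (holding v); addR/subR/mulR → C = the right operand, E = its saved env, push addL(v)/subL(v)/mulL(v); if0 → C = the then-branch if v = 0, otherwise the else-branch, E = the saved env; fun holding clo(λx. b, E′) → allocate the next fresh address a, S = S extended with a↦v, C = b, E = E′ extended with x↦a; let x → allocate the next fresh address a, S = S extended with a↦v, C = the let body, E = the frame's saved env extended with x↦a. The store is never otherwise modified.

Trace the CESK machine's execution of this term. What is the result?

Answer: -2

Execution trace:
[0] <C=(let v = ((λx. -2) -4) in (let y = -2 in y)), E=∅, S=∅, K=∅>
[1] <C=((λx. -2) -4), E=∅, S=∅, K=[let v]>
[2] <C=(λx. -2), E=∅, S=∅, K=[arg :: let v]>
[3] <C=-4, E=∅, S=∅, K=[fun :: let v]>
[4] <C=-2, E={x↦0}, S={0↦-4}, K=[let v]>
[5] <C=(let y = -2 in y), E={v↦1}, S={0↦-4, 1↦-2}, K=∅>
[6] <C=-2, E={v↦1}, S={0↦-4, 1↦-2}, K=[let y]>
[7] <C=y, E={y↦2, v↦1}, S={0↦-4, 1↦-2, 2↦-2}, K=∅>
→ final value -2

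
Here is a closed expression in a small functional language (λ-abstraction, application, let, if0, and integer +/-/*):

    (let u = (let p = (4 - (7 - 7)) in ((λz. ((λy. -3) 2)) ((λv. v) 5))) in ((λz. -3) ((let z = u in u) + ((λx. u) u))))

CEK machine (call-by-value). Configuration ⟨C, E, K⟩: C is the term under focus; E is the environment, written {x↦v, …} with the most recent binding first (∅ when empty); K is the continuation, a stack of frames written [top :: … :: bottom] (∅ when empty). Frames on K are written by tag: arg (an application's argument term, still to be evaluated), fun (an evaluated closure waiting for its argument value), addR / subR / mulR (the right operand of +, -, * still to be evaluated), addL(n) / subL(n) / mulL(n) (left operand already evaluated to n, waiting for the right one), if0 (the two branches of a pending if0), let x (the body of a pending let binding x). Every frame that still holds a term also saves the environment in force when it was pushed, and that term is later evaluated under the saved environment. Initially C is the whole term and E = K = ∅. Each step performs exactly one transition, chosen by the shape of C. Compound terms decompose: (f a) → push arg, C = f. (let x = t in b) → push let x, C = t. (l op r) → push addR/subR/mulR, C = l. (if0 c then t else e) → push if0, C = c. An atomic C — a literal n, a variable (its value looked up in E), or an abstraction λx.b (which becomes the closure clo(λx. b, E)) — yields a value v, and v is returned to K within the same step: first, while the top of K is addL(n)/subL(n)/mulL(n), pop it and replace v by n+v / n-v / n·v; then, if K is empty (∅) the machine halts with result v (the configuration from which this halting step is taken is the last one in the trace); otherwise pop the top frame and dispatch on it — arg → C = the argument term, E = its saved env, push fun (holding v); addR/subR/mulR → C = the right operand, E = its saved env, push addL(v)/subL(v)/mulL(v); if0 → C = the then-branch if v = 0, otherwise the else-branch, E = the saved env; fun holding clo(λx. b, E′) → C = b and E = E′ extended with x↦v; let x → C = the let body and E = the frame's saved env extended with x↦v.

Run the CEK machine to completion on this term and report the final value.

Answer: -3

Derivation:
t=0: <C=(let u = (let p = (4 - (7 - 7)) in ((λz. ((λy. -3) 2)) ((λv. v) 5))) in ((λz. -3) ((let z = u in u) + ((λx. u) u)))), E=∅, K=∅>
t=1: <C=(let p = (4 - (7 - 7)) in ((λz. ((λy. -3) 2)) ((λv. v) 5))), E=∅, K=[let u]>
t=2: <C=(4 - (7 - 7)), E=∅, K=[let p :: let u]>
t=3: <C=4, E=∅, K=[subR :: let p :: let u]>
t=4: <C=(7 - 7), E=∅, K=[subL(4) :: let p :: let u]>
t=5: <C=7, E=∅, K=[subR :: subL(4) :: let p :: let u]>
t=6: <C=7, E=∅, K=[subL(7) :: subL(4) :: let p :: let u]>
t=7: <C=((λz. ((λy. -3) 2)) ((λv. v) 5)), E={p↦4}, K=[let u]>
t=8: <C=(λz. ((λy. -3) 2)), E={p↦4}, K=[arg :: let u]>
t=9: <C=((λv. v) 5), E={p↦4}, K=[fun :: let u]>
t=10: <C=(λv. v), E={p↦4}, K=[arg :: fun :: let u]>
t=11: <C=5, E={p↦4}, K=[fun :: fun :: let u]>
t=12: <C=v, E={v↦5, p↦4}, K=[fun :: let u]>
t=13: <C=((λy. -3) 2), E={z↦5, p↦4}, K=[let u]>
t=14: <C=(λy. -3), E={z↦5, p↦4}, K=[arg :: let u]>
t=15: <C=2, E={z↦5, p↦4}, K=[fun :: let u]>
t=16: <C=-3, E={y↦2, z↦5, p↦4}, K=[let u]>
t=17: <C=((λz. -3) ((let z = u in u) + ((λx. u) u))), E={u↦-3}, K=∅>
t=18: <C=(λz. -3), E={u↦-3}, K=[arg]>
t=19: <C=((let z = u in u) + ((λx. u) u)), E={u↦-3}, K=[fun]>
t=20: <C=(let z = u in u), E={u↦-3}, K=[addR :: fun]>
t=21: <C=u, E={u↦-3}, K=[let z :: addR :: fun]>
t=22: <C=u, E={z↦-3, u↦-3}, K=[addR :: fun]>
t=23: <C=((λx. u) u), E={u↦-3}, K=[addL(-3) :: fun]>
t=24: <C=(λx. u), E={u↦-3}, K=[arg :: addL(-3) :: fun]>
t=25: <C=u, E={u↦-3}, K=[fun :: addL(-3) :: fun]>
t=26: <C=u, E={x↦-3, u↦-3}, K=[addL(-3) :: fun]>
t=27: <C=-3, E={z↦-6, u↦-3}, K=∅>
→ final value -3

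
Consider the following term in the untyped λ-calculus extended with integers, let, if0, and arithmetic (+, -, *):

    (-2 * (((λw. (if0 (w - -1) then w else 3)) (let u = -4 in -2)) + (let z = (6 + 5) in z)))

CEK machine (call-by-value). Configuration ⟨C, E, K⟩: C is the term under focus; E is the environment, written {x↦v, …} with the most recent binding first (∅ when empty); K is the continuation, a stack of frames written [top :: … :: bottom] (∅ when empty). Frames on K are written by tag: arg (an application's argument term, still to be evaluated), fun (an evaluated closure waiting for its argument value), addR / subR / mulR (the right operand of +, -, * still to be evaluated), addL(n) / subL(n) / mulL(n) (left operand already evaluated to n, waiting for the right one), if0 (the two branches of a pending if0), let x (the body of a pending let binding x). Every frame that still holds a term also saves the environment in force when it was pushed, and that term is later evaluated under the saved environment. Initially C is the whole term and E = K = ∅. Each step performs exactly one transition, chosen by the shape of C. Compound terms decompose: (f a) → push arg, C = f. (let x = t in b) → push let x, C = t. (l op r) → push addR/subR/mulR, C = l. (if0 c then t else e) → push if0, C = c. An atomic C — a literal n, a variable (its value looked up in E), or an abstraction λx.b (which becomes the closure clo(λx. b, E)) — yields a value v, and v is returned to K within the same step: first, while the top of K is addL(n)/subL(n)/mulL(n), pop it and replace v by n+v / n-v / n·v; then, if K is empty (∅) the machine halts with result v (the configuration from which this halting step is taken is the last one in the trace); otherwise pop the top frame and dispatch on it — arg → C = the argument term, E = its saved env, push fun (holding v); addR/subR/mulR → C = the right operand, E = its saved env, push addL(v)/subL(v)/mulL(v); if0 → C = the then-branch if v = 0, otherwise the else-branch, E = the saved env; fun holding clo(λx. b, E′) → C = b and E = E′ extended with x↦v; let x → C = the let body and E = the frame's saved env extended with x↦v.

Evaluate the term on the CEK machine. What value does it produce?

step 0: ⟨C=(-2 * (((λw. (if0 (w - -1) then w else 3)) (let u = -4 in -2)) + (let z = (6 + 5) in z))); E=∅; K=∅⟩
step 1: ⟨C=-2; E=∅; K=[mulR]⟩
step 2: ⟨C=(((λw. (if0 (w - -1) then w else 3)) (let u = -4 in -2)) + (let z = (6 + 5) in z)); E=∅; K=[mulL(-2)]⟩
step 3: ⟨C=((λw. (if0 (w - -1) then w else 3)) (let u = -4 in -2)); E=∅; K=[addR :: mulL(-2)]⟩
step 4: ⟨C=(λw. (if0 (w - -1) then w else 3)); E=∅; K=[arg :: addR :: mulL(-2)]⟩
step 5: ⟨C=(let u = -4 in -2); E=∅; K=[fun :: addR :: mulL(-2)]⟩
step 6: ⟨C=-4; E=∅; K=[let u :: fun :: addR :: mulL(-2)]⟩
step 7: ⟨C=-2; E={u↦-4}; K=[fun :: addR :: mulL(-2)]⟩
step 8: ⟨C=(if0 (w - -1) then w else 3); E={w↦-2}; K=[addR :: mulL(-2)]⟩
step 9: ⟨C=(w - -1); E={w↦-2}; K=[if0 :: addR :: mulL(-2)]⟩
step 10: ⟨C=w; E={w↦-2}; K=[subR :: if0 :: addR :: mulL(-2)]⟩
step 11: ⟨C=-1; E={w↦-2}; K=[subL(-2) :: if0 :: addR :: mulL(-2)]⟩
step 12: ⟨C=3; E={w↦-2}; K=[addR :: mulL(-2)]⟩
step 13: ⟨C=(let z = (6 + 5) in z); E=∅; K=[addL(3) :: mulL(-2)]⟩
step 14: ⟨C=(6 + 5); E=∅; K=[let z :: addL(3) :: mulL(-2)]⟩
step 15: ⟨C=6; E=∅; K=[addR :: let z :: addL(3) :: mulL(-2)]⟩
step 16: ⟨C=5; E=∅; K=[addL(6) :: let z :: addL(3) :: mulL(-2)]⟩
step 17: ⟨C=z; E={z↦11}; K=[addL(3) :: mulL(-2)]⟩
→ final value -28

Answer: -28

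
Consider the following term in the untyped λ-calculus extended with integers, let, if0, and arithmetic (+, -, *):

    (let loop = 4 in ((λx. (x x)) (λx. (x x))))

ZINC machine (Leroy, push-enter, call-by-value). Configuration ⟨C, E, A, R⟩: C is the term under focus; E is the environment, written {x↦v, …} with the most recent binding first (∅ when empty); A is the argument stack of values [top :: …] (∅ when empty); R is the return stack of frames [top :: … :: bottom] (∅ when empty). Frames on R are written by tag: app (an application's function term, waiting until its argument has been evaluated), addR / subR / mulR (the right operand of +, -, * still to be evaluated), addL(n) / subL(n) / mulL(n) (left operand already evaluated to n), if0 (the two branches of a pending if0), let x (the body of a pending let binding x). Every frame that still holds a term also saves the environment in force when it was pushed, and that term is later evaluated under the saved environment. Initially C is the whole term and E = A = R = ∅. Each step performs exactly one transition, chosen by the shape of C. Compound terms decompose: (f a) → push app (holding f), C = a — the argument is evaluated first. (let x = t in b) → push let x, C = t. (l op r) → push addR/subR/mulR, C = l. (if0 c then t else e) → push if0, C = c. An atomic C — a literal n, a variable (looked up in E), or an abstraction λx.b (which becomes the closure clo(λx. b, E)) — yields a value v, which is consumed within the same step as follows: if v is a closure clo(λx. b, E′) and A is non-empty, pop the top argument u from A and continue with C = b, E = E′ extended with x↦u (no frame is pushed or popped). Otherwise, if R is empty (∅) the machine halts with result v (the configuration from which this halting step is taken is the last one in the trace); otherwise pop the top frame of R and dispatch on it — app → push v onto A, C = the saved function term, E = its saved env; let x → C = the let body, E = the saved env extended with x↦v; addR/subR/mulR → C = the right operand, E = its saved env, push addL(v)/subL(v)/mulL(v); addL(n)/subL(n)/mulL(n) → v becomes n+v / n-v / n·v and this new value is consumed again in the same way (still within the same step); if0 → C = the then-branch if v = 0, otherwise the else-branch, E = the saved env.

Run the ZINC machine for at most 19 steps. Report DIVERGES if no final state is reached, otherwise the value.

step 0: ⟨C=(let loop = 4 in ((λx. (x x)) (λx. (x x)))); E=∅; A=∅; R=∅⟩
step 1: ⟨C=4; E=∅; A=∅; R=[let loop]⟩
step 2: ⟨C=((λx. (x x)) (λx. (x x))); E={loop↦4}; A=∅; R=∅⟩
step 3: ⟨C=(λx. (x x)); E={loop↦4}; A=∅; R=[app]⟩
step 4: ⟨C=(λx. (x x)); E={loop↦4}; A=[clo(λx. (x x), {loop↦4})]; R=∅⟩
step 5: ⟨C=(x x); E={x↦clo(λx. (x x), {loop↦4}), loop↦4}; A=∅; R=∅⟩
step 6: ⟨C=x; E={x↦clo(λx. (x x), {loop↦4}), loop↦4}; A=∅; R=[app]⟩
step 7: ⟨C=x; E={x↦clo(λx. (x x), {loop↦4}), loop↦4}; A=[clo(λx. (x x), {loop↦4})]; R=∅⟩
… configuration repeats with period 3 (steps 5–7 recur indefinitely) …

Answer: DIVERGES (no final state within 19 steps)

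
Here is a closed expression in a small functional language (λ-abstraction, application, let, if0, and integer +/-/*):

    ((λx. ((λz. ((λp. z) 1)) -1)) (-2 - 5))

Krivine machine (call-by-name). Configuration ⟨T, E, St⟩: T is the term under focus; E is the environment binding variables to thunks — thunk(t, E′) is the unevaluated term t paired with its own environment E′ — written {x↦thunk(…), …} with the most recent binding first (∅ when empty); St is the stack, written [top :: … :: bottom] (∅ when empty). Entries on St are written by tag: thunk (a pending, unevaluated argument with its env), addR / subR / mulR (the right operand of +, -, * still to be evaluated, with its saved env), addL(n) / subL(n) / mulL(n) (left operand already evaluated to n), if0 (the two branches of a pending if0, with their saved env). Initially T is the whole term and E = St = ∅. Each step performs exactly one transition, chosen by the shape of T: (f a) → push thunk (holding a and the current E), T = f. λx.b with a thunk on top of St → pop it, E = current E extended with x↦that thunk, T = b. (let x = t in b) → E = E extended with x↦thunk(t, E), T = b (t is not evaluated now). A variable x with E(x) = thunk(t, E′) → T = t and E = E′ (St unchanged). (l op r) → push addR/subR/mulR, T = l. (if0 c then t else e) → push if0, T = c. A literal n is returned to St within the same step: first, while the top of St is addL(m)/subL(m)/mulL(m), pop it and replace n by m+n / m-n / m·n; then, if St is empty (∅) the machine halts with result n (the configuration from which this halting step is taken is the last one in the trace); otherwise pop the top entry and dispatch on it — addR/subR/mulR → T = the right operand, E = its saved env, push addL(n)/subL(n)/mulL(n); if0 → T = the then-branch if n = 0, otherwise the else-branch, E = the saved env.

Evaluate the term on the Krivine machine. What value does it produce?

0. [T=((λx. ((λz. ((λp. z) 1)) -1)) (-2 - 5)) | E=∅ | St=∅]
1. [T=(λx. ((λz. ((λp. z) 1)) -1)) | E=∅ | St=[thunk]]
2. [T=((λz. ((λp. z) 1)) -1) | E={x↦thunk((-2 - 5), ∅)} | St=∅]
3. [T=(λz. ((λp. z) 1)) | E={x↦thunk((-2 - 5), ∅)} | St=[thunk]]
4. [T=((λp. z) 1) | E={z↦thunk(-1, {x↦thunk((-2 - 5), ∅)}), x↦thunk((-2 - 5), ∅)} | St=∅]
5. [T=(λp. z) | E={z↦thunk(-1, {x↦thunk((-2 - 5), ∅)}), x↦thunk((-2 - 5), ∅)} | St=[thunk]]
6. [T=z | E={p↦thunk(1, {z↦thunk(-1, {x↦thunk((-2 - 5), ∅)}), x↦thunk((-2 - 5), ∅)}), z↦thunk(-1, {x↦thunk((-2 - 5), ∅)}), x↦thunk((-2 - 5), ∅)} | St=∅]
7. [T=-1 | E={x↦thunk((-2 - 5), ∅)} | St=∅]
→ final value -1

Answer: -1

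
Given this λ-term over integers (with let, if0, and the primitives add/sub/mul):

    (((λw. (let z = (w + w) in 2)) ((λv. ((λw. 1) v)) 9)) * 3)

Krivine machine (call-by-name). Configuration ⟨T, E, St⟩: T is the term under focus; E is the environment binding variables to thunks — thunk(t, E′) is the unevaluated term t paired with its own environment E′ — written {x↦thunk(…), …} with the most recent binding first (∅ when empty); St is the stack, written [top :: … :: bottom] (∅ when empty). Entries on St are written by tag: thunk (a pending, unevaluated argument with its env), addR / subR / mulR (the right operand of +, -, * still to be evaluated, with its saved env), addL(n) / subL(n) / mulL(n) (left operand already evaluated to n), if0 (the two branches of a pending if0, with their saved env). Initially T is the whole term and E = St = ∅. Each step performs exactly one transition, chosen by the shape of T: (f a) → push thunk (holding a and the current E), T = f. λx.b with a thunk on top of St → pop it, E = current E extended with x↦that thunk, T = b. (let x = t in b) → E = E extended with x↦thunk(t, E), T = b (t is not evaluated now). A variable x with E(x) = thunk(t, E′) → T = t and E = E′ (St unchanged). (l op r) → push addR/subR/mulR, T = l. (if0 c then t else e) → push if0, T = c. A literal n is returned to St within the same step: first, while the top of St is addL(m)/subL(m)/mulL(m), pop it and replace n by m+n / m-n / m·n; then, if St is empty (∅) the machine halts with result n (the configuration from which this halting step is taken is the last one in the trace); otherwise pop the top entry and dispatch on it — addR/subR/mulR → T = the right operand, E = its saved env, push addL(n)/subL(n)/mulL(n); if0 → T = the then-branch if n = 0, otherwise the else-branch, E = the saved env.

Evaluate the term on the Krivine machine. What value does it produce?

Answer: 6

Execution trace:
t=0: ⟨T=(((λw. (let z = (w + w) in 2)) ((λv. ((λw. 1) v)) 9)) * 3); E=∅; St=∅⟩
t=1: ⟨T=((λw. (let z = (w + w) in 2)) ((λv. ((λw. 1) v)) 9)); E=∅; St=[mulR]⟩
t=2: ⟨T=(λw. (let z = (w + w) in 2)); E=∅; St=[thunk :: mulR]⟩
t=3: ⟨T=(let z = (w + w) in 2); E={w↦thunk(((λv. ((λw. 1) v)) 9), ∅)}; St=[mulR]⟩
t=4: ⟨T=2; E={z↦thunk((w + w), {w↦thunk(((λv. ((λw. 1) v)) 9), ∅)}), w↦thunk(((λv. ((λw. 1) v)) 9), ∅)}; St=[mulR]⟩
t=5: ⟨T=3; E=∅; St=[mulL(2)]⟩
→ final value 6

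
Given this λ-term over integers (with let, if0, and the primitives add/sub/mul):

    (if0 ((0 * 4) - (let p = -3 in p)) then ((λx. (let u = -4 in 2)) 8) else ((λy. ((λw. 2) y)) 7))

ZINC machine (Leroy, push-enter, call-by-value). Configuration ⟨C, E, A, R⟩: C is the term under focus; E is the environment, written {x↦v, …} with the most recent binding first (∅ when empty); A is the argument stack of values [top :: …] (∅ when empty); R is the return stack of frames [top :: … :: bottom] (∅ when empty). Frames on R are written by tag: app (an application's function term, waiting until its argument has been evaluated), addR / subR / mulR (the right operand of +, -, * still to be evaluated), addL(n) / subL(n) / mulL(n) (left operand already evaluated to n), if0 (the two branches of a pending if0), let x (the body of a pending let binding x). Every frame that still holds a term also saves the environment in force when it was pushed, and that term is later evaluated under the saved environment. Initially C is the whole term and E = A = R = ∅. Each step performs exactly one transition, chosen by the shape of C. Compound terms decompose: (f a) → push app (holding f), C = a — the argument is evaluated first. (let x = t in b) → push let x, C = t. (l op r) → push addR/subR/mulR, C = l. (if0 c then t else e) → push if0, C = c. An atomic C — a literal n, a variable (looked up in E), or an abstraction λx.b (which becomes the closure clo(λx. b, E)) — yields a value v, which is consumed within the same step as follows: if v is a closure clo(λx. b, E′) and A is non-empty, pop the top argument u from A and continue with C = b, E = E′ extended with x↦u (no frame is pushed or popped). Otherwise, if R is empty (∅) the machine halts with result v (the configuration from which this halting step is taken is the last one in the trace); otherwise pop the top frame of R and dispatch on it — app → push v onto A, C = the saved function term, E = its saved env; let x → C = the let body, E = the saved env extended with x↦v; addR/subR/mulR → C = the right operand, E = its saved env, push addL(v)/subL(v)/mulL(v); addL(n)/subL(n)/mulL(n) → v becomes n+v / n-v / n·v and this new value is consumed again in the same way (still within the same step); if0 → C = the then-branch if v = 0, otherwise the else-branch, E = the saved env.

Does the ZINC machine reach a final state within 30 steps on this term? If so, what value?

0. ⟨C=(if0 ((0 * 4) - (let p = -3 in p)) then ((λx. (let u = -4 in 2)) 8) else ((λy. ((λw. 2) y)) 7)); E=∅; A=∅; R=∅⟩
1. ⟨C=((0 * 4) - (let p = -3 in p)); E=∅; A=∅; R=[if0]⟩
2. ⟨C=(0 * 4); E=∅; A=∅; R=[subR :: if0]⟩
3. ⟨C=0; E=∅; A=∅; R=[mulR :: subR :: if0]⟩
4. ⟨C=4; E=∅; A=∅; R=[mulL(0) :: subR :: if0]⟩
5. ⟨C=(let p = -3 in p); E=∅; A=∅; R=[subL(0) :: if0]⟩
6. ⟨C=-3; E=∅; A=∅; R=[let p :: subL(0) :: if0]⟩
7. ⟨C=p; E={p↦-3}; A=∅; R=[subL(0) :: if0]⟩
8. ⟨C=((λy. ((λw. 2) y)) 7); E=∅; A=∅; R=∅⟩
9. ⟨C=7; E=∅; A=∅; R=[app]⟩
10. ⟨C=(λy. ((λw. 2) y)); E=∅; A=[7]; R=∅⟩
11. ⟨C=((λw. 2) y); E={y↦7}; A=∅; R=∅⟩
12. ⟨C=y; E={y↦7}; A=∅; R=[app]⟩
13. ⟨C=(λw. 2); E={y↦7}; A=[7]; R=∅⟩
14. ⟨C=2; E={w↦7, y↦7}; A=∅; R=∅⟩
→ final value 2

Answer: 2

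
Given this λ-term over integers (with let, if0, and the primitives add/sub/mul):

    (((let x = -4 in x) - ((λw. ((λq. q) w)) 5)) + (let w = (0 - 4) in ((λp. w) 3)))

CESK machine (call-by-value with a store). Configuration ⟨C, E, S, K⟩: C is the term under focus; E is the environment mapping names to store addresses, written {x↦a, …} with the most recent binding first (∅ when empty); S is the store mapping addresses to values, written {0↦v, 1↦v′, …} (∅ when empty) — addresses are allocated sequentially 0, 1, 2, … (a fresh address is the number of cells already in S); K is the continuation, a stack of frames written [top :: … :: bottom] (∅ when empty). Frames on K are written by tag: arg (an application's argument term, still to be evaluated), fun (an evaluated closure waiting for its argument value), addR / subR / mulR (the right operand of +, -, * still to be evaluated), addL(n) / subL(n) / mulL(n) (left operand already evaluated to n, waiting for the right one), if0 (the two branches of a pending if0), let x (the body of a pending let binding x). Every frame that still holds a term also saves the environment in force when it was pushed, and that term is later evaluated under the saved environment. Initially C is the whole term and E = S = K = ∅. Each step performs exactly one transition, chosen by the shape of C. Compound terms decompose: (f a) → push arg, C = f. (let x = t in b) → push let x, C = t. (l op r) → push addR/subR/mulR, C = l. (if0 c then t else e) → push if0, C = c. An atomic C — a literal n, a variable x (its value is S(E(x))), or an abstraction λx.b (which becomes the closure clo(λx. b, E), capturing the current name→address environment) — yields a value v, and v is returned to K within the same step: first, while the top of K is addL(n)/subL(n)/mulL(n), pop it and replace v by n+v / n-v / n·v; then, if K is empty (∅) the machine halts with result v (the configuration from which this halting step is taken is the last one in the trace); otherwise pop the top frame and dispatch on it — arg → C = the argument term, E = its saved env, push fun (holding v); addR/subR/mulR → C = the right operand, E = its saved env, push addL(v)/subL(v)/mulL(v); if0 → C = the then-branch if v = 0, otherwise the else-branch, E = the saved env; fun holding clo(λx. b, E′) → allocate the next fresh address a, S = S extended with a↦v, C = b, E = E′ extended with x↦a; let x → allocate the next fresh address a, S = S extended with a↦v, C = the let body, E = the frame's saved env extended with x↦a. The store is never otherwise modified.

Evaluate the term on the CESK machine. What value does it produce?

Answer: -13

Machine steps:
0. ⟨C=(((let x = -4 in x) - ((λw. ((λq. q) w)) 5)) + (let w = (0 - 4) in ((λp. w) 3))); E=∅; S=∅; K=∅⟩
1. ⟨C=((let x = -4 in x) - ((λw. ((λq. q) w)) 5)); E=∅; S=∅; K=[addR]⟩
2. ⟨C=(let x = -4 in x); E=∅; S=∅; K=[subR :: addR]⟩
3. ⟨C=-4; E=∅; S=∅; K=[let x :: subR :: addR]⟩
4. ⟨C=x; E={x↦0}; S={0↦-4}; K=[subR :: addR]⟩
5. ⟨C=((λw. ((λq. q) w)) 5); E=∅; S={0↦-4}; K=[subL(-4) :: addR]⟩
6. ⟨C=(λw. ((λq. q) w)); E=∅; S={0↦-4}; K=[arg :: subL(-4) :: addR]⟩
7. ⟨C=5; E=∅; S={0↦-4}; K=[fun :: subL(-4) :: addR]⟩
8. ⟨C=((λq. q) w); E={w↦1}; S={0↦-4, 1↦5}; K=[subL(-4) :: addR]⟩
9. ⟨C=(λq. q); E={w↦1}; S={0↦-4, 1↦5}; K=[arg :: subL(-4) :: addR]⟩
10. ⟨C=w; E={w↦1}; S={0↦-4, 1↦5}; K=[fun :: subL(-4) :: addR]⟩
11. ⟨C=q; E={q↦2, w↦1}; S={0↦-4, 1↦5, 2↦5}; K=[subL(-4) :: addR]⟩
12. ⟨C=(let w = (0 - 4) in ((λp. w) 3)); E=∅; S={0↦-4, 1↦5, 2↦5}; K=[addL(-9)]⟩
13. ⟨C=(0 - 4); E=∅; S={0↦-4, 1↦5, 2↦5}; K=[let w :: addL(-9)]⟩
14. ⟨C=0; E=∅; S={0↦-4, 1↦5, 2↦5}; K=[subR :: let w :: addL(-9)]⟩
15. ⟨C=4; E=∅; S={0↦-4, 1↦5, 2↦5}; K=[subL(0) :: let w :: addL(-9)]⟩
16. ⟨C=((λp. w) 3); E={w↦3}; S={0↦-4, 1↦5, 2↦5, 3↦-4}; K=[addL(-9)]⟩
17. ⟨C=(λp. w); E={w↦3}; S={0↦-4, 1↦5, 2↦5, 3↦-4}; K=[arg :: addL(-9)]⟩
18. ⟨C=3; E={w↦3}; S={0↦-4, 1↦5, 2↦5, 3↦-4}; K=[fun :: addL(-9)]⟩
19. ⟨C=w; E={p↦4, w↦3}; S={0↦-4, 1↦5, 2↦5, 3↦-4, 4↦3}; K=[addL(-9)]⟩
→ final value -13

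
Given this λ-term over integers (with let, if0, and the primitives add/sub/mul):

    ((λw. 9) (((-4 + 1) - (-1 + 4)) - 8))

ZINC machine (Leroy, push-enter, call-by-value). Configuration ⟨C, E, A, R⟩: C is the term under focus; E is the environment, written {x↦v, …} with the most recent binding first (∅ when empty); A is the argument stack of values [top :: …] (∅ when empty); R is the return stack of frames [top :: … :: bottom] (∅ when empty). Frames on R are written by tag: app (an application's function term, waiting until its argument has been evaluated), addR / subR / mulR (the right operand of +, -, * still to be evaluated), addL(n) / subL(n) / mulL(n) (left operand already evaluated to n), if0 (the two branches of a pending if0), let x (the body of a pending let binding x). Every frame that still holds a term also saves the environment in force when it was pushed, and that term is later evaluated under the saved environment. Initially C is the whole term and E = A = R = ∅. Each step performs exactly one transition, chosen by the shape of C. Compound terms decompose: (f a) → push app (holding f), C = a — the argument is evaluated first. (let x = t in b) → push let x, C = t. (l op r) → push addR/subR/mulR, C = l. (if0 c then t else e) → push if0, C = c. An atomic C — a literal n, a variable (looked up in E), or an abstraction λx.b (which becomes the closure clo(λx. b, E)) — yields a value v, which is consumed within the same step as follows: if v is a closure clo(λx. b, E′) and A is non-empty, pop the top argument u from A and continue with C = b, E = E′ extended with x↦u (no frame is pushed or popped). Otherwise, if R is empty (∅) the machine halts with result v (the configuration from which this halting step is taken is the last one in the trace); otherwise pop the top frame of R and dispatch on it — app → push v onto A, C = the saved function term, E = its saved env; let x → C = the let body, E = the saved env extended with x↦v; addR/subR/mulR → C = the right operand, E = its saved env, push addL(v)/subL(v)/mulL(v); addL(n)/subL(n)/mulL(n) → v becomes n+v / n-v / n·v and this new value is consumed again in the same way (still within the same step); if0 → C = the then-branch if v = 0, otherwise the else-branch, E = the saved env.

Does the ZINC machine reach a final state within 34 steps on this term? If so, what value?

0. <C=((λw. 9) (((-4 + 1) - (-1 + 4)) - 8)), E=∅, A=∅, R=∅>
1. <C=(((-4 + 1) - (-1 + 4)) - 8), E=∅, A=∅, R=[app]>
2. <C=((-4 + 1) - (-1 + 4)), E=∅, A=∅, R=[subR :: app]>
3. <C=(-4 + 1), E=∅, A=∅, R=[subR :: subR :: app]>
4. <C=-4, E=∅, A=∅, R=[addR :: subR :: subR :: app]>
5. <C=1, E=∅, A=∅, R=[addL(-4) :: subR :: subR :: app]>
6. <C=(-1 + 4), E=∅, A=∅, R=[subL(-3) :: subR :: app]>
7. <C=-1, E=∅, A=∅, R=[addR :: subL(-3) :: subR :: app]>
8. <C=4, E=∅, A=∅, R=[addL(-1) :: subL(-3) :: subR :: app]>
9. <C=8, E=∅, A=∅, R=[subL(-6) :: app]>
10. <C=(λw. 9), E=∅, A=[-14], R=∅>
11. <C=9, E={w↦-14}, A=∅, R=∅>
→ final value 9

Answer: 9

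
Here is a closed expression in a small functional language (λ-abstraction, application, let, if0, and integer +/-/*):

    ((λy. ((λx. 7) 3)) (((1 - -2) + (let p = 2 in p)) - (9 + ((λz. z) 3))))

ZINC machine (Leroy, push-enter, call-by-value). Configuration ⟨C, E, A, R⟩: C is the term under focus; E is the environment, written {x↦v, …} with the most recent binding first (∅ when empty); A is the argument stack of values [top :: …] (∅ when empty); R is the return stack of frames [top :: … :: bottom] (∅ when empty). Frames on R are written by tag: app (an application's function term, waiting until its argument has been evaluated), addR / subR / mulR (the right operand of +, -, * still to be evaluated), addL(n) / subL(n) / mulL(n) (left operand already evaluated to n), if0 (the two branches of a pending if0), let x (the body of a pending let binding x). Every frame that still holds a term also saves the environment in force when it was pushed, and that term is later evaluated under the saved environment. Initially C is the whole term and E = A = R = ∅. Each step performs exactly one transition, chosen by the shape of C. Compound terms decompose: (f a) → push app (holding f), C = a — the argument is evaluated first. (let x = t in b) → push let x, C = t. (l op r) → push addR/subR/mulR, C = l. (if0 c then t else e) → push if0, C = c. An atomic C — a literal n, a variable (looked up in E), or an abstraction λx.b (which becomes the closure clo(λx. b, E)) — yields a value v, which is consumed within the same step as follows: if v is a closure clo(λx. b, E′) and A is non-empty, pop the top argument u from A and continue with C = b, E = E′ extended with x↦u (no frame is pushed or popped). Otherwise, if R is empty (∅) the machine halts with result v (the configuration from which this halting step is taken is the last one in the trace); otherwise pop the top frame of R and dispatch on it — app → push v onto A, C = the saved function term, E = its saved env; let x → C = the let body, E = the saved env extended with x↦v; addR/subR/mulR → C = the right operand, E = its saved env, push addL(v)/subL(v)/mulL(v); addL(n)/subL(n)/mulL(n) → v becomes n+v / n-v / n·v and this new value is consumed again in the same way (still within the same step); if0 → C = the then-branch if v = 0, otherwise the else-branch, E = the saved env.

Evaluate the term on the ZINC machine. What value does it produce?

Answer: 7

Derivation:
t=0: <C=((λy. ((λx. 7) 3)) (((1 - -2) + (let p = 2 in p)) - (9 + ((λz. z) 3)))), E=∅, A=∅, R=∅>
t=1: <C=(((1 - -2) + (let p = 2 in p)) - (9 + ((λz. z) 3))), E=∅, A=∅, R=[app]>
t=2: <C=((1 - -2) + (let p = 2 in p)), E=∅, A=∅, R=[subR :: app]>
t=3: <C=(1 - -2), E=∅, A=∅, R=[addR :: subR :: app]>
t=4: <C=1, E=∅, A=∅, R=[subR :: addR :: subR :: app]>
t=5: <C=-2, E=∅, A=∅, R=[subL(1) :: addR :: subR :: app]>
t=6: <C=(let p = 2 in p), E=∅, A=∅, R=[addL(3) :: subR :: app]>
t=7: <C=2, E=∅, A=∅, R=[let p :: addL(3) :: subR :: app]>
t=8: <C=p, E={p↦2}, A=∅, R=[addL(3) :: subR :: app]>
t=9: <C=(9 + ((λz. z) 3)), E=∅, A=∅, R=[subL(5) :: app]>
t=10: <C=9, E=∅, A=∅, R=[addR :: subL(5) :: app]>
t=11: <C=((λz. z) 3), E=∅, A=∅, R=[addL(9) :: subL(5) :: app]>
t=12: <C=3, E=∅, A=∅, R=[app :: addL(9) :: subL(5) :: app]>
t=13: <C=(λz. z), E=∅, A=[3], R=[addL(9) :: subL(5) :: app]>
t=14: <C=z, E={z↦3}, A=∅, R=[addL(9) :: subL(5) :: app]>
t=15: <C=(λy. ((λx. 7) 3)), E=∅, A=[-7], R=∅>
t=16: <C=((λx. 7) 3), E={y↦-7}, A=∅, R=∅>
t=17: <C=3, E={y↦-7}, A=∅, R=[app]>
t=18: <C=(λx. 7), E={y↦-7}, A=[3], R=∅>
t=19: <C=7, E={x↦3, y↦-7}, A=∅, R=∅>
→ final value 7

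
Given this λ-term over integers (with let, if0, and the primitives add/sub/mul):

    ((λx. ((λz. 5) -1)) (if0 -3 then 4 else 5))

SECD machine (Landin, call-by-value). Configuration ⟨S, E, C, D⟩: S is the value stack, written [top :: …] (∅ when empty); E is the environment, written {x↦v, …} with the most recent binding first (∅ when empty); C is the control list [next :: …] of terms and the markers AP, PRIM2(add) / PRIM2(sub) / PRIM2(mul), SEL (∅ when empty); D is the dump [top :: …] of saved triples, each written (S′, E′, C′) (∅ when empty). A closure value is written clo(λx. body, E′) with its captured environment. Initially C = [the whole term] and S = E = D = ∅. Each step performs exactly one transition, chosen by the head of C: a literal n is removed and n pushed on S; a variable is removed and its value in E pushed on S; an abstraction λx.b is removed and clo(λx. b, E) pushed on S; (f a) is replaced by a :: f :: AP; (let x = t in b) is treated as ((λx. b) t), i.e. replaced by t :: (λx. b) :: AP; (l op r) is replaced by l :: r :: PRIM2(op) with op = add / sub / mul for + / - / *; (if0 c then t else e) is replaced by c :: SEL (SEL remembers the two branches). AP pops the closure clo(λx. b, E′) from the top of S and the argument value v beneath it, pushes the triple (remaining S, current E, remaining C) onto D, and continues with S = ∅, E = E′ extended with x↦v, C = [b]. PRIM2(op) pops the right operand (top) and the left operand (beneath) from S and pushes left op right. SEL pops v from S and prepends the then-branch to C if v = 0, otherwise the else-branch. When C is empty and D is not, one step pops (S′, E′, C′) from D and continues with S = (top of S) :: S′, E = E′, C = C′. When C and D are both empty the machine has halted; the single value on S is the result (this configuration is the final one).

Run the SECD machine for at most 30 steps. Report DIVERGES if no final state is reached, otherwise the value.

0. ⟨S=∅; E=∅; C=[((λx. ((λz. 5) -1)) (if0 -3 then 4 else 5))]; D=∅⟩
1. ⟨S=∅; E=∅; C=[(if0 -3 then 4 else 5) :: (λx. ((λz. 5) -1)) :: AP]; D=∅⟩
2. ⟨S=∅; E=∅; C=[-3 :: SEL :: (λx. ((λz. 5) -1)) :: AP]; D=∅⟩
3. ⟨S=[-3]; E=∅; C=[SEL :: (λx. ((λz. 5) -1)) :: AP]; D=∅⟩
4. ⟨S=∅; E=∅; C=[5 :: (λx. ((λz. 5) -1)) :: AP]; D=∅⟩
5. ⟨S=[5]; E=∅; C=[(λx. ((λz. 5) -1)) :: AP]; D=∅⟩
6. ⟨S=[clo(λx. ((λz. 5) -1), ∅) :: 5]; E=∅; C=[AP]; D=∅⟩
7. ⟨S=∅; E={x↦5}; C=[((λz. 5) -1)]; D=[(∅, ∅, ∅)]⟩
8. ⟨S=∅; E={x↦5}; C=[-1 :: (λz. 5) :: AP]; D=[(∅, ∅, ∅)]⟩
9. ⟨S=[-1]; E={x↦5}; C=[(λz. 5) :: AP]; D=[(∅, ∅, ∅)]⟩
10. ⟨S=[clo(λz. 5, {x↦5}) :: -1]; E={x↦5}; C=[AP]; D=[(∅, ∅, ∅)]⟩
11. ⟨S=∅; E={z↦-1, x↦5}; C=[5]; D=[(∅, {x↦5}, ∅) :: (∅, ∅, ∅)]⟩
12. ⟨S=[5]; E={z↦-1, x↦5}; C=∅; D=[(∅, {x↦5}, ∅) :: (∅, ∅, ∅)]⟩
13. ⟨S=[5]; E={x↦5}; C=∅; D=[(∅, ∅, ∅)]⟩
14. ⟨S=[5]; E=∅; C=∅; D=∅⟩
→ final value 5

Answer: 5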